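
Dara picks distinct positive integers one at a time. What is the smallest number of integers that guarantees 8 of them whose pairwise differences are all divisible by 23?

Integers whose pairwise differences are multiples of 23 are exactly those sharing a remainder mod 23. The 23 residue classes mod 23 are the pigeonholes.
With 161 integers one could put 7 in each residue class and have no class reach 8.
The 162nd integer pushes some class to 8, so 23·7 + 1 = 162.

162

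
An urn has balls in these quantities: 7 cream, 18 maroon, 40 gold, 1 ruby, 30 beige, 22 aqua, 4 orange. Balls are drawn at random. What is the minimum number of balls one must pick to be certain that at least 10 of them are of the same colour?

49

By pigeonhole, put each drawn ball into a box by colour. The largest draw with every box below 10 takes min(count, 9) from each colour; colours with fewer than 9 contribute all they have.
Σ min(cᵢ, 9) = 7 + 9 + 9 + 1 + 9 + 9 + 4 = 48.
Draw number 48 + 1 = 49 must push one box to 10.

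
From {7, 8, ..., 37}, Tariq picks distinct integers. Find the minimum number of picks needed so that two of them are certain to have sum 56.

23

Group the elements by complementary pair {x, 56−x}: {19,37}, {20,36}, {21,35}, …, giving 9 two-element pairs, the single value 28 (it cannot pair with itself since the integers are distinct), and 12 integers whose partner 56−x falls outside [7,37].
By pigeonhole, treating each of those 22 groups as a pigeonhole, one can pick one integer per group — 22 integers — with no two summing to 56.
The 23rd integer lands in an occupied pair, forcing a sum of 56.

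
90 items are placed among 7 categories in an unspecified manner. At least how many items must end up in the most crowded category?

13

The 7 categories are the holes and the 90 items are the pigeons.
If every category held at most 12 items, the total would be at most 7 × 12 = 84, which is less than 90.
So some category holds at least ⌈90/7⌉ = 13 items.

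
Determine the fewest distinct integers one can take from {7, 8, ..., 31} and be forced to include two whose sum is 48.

19

Group the elements by complementary pair {x, 48−x}: {17,31}, {18,30}, {19,29}, …, giving 7 two-element pairs, the single value 24 (it cannot pair with itself since the integers are distinct), and 10 integers whose partner 48−x falls outside [7,31].
Pigeonhole: treating each of those 18 groups as a pigeonhole, one can pick one integer per group — 18 integers — with no two summing to 48.
The 19th integer lands in an occupied pair, forcing a sum of 48.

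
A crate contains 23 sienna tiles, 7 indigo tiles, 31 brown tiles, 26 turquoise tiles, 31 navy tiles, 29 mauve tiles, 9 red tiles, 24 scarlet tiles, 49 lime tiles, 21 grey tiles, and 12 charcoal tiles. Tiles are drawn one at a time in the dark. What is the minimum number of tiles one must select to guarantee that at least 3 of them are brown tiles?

In the worst case for collecting brown tiles, every non-brown tile comes out first.
There are 23 + 7 + 26 + 31 + 29 + 9 + 24 + 49 + 21 + 12 = 231 non-brown tiles altogether.
After those, each further tile must be brown, so 231 + 3 = 234 draws guarantee 3 brown tiles.

234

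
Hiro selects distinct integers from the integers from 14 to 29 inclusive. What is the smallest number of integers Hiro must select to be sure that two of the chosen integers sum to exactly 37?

12

Two chosen integers sum to 37 exactly when both halves of some pair {x, 37−x} with 14 ≤ x ≤ 37−x ≤ 23 are chosen — 5 such pairs.
The remaining 6 elements (those with no distinct partner in range) can never complete a 37-sum, so the worst case takes all of them and one from each pair: 6 + 5 = 11.
By pigeonhole, the 12th integer has to be the second member of some pair, so 11 + 1 = 12.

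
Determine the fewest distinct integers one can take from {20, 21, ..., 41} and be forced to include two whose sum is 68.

Two chosen integers sum to 68 exactly when both halves of some pair {x, 68−x} with 27 ≤ x ≤ 68−x ≤ 41 are chosen — 7 such pairs.
The remaining 8 elements (those with no distinct partner in range) can never complete a 68-sum, so the worst case takes all of them and one from each pair: 8 + 7 = 15.
By the pigeonhole principle, the 16th integer has to be the second member of some pair, so 15 + 1 = 16.

16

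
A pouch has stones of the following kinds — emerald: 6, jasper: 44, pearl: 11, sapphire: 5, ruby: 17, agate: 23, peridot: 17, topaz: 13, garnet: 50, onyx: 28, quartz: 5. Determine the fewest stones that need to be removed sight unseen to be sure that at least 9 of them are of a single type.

81

An adversary could hand out at most 8 stones per type (emerald, sapphire, quartz run out sooner): 6 + 8 + 8 + 5 + 8 + 8 + 8 + 8 + 8 + 8 + 5 = 80 stones and still no type has 9.
One more stone lands in a type already at 8, so 81 draws are enough and 80 are not.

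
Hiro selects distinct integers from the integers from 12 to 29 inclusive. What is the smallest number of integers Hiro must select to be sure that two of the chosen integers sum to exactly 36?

13

Group the elements by complementary pair {x, 36−x}: {12,24}, {13,23}, {14,22}, …, giving 6 two-element pairs, the single value 18 (it cannot pair with itself since the integers are distinct), and 5 integers whose partner 36−x falls outside [12,29].
By the pigeonhole principle, treating each of those 12 groups as a pigeonhole, one can pick one integer per group — 12 integers — with no two summing to 36.
The 13th integer lands in an occupied pair, forcing a sum of 36.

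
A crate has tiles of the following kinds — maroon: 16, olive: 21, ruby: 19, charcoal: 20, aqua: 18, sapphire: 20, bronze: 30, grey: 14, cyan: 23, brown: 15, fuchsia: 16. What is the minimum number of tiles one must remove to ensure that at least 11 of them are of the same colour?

111

An adversary could hand out at most 10 tiles per colour: 10 + 10 + 10 + 10 + 10 + 10 + 10 + 10 + 10 + 10 + 10 = 110 tiles and still no colour has 11.
Pigeonhole: one more tile lands in a colour already at 10, so 111 draws are enough and 110 are not.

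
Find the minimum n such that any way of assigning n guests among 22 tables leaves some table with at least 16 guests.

331

With 330 guests one could put exactly 15 in each of the 22 tables, and no table would reach 16.
By the pigeonhole principle, one more guest must land in a table that already has 15, giving it 16.
So 22 × 15 + 1 = 331 guests are required.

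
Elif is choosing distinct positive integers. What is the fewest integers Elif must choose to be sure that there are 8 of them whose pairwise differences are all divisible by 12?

Integers whose pairwise differences are multiples of 12 are exactly those sharing a remainder mod 12. Pigeonhole: the 12 residue classes mod 12 are the pigeonholes.
With 84 integers one could put 7 in each residue class and have no class reach 8.
The 85th integer pushes some class to 8, so 12·7 + 1 = 85.

85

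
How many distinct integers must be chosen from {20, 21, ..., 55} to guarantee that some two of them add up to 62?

26

A set avoiding the sum 62 can contain at most one of each pair {x, 62−x}, plus the 14 elements whose complement lies outside the range or equal to its own complement.
The integers 31, …, 55 (25 of them) are such a set: any two sum to at least 31+32 = 63 > 62.
By pigeonhole, any 26th integer completes one of the 11 pairs, so 26 choices force a sum of 62.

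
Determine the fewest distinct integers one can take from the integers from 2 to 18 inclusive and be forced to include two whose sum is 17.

11

Two chosen integers sum to 17 exactly when both halves of some pair {x, 17−x} with 2 ≤ x ≤ 17−x ≤ 15 are chosen — 7 such pairs.
The remaining 3 elements (those with no distinct partner in range) can never complete a 17-sum, so the worst case takes all of them and one from each pair: 3 + 7 = 10.
By the pigeonhole principle, the 11th integer has to be the second member of some pair, so 10 + 1 = 11.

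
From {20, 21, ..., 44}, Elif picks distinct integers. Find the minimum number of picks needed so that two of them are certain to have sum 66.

15

Two chosen integers sum to 66 exactly when both halves of some pair {x, 66−x} with 22 ≤ x ≤ 66−x ≤ 44 are chosen — 11 such pairs.
The remaining 3 elements (those with no distinct partner in range) can never complete a 66-sum, so the worst case takes all of them and one from each pair: 3 + 11 = 14.
By pigeonhole, the 15th integer has to be the second member of some pair, so 14 + 1 = 15.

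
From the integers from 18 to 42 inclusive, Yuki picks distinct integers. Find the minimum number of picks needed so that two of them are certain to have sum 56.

A set avoiding the sum 56 can contain at most one of each pair {x, 56−x}, plus the 5 elements whose complement lies outside the range or equal to its own complement.
The integers 28, …, 42 (15 of them) are such a set: any two sum to at least 28+29 = 57 > 56.
By the pigeonhole principle, any 16th integer completes one of the 10 pairs, so 16 choices force a sum of 56.

16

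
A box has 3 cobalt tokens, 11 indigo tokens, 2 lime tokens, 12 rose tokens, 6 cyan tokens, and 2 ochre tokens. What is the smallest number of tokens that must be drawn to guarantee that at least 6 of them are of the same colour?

23

By pigeonhole, the 6 colours are the holes; the tokens drawn are the pigeons.
To avoid 6 of any one colour, the worst case takes at most 5 of each colour, or every token of a colour that has fewer than 5.
That gives 3 + 5 + 2 + 5 + 5 + 2 = 22 tokens with no colour reaching 6.
The next token forces some colour to 6, so 22 + 1 = 23.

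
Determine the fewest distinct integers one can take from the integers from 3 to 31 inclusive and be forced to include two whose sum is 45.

21

Group the elements by complementary pair {x, 45−x}: {14,31}, {15,30}, {16,29}, …, giving 9 two-element pairs and 11 integers whose partner 45−x falls outside [3,31].
Treating each of those 20 groups as a pigeonhole, one can pick one integer per group — 20 integers — with no two summing to 45.
The 21st integer lands in an occupied pair, forcing a sum of 45.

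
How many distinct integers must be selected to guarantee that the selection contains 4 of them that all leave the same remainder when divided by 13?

The 13 residue classes mod 13 are the pigeonholes.
With 39 integers one could put 3 in each residue class and have no class reach 4.
The 40th integer pushes some class to 4, so 13·3 + 1 = 40.

40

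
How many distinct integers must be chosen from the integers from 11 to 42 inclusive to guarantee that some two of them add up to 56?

Group the elements by complementary pair {x, 56−x}: {14,42}, {15,41}, {16,40}, …, giving 14 two-element pairs, the single value 28 (it cannot pair with itself since the integers are distinct), and 3 integers whose partner 56−x falls outside [11,42].
Treating each of those 18 groups as a pigeonhole, one can pick one integer per group — 18 integers — with no two summing to 56.
The 19th integer lands in an occupied pair, forcing a sum of 56.

19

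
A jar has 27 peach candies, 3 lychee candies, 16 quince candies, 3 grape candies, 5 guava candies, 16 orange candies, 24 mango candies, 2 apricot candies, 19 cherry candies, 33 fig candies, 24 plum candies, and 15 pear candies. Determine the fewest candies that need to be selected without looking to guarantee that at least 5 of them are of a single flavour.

By pigeonhole, the 12 flavours are the holes; the candies drawn are the pigeons.
To avoid 5 of any one flavour, the worst case takes at most 4 of each flavour, or every candy of a flavour that has fewer than 4.
That gives 4 + 3 + 4 + 3 + 4 + 4 + 4 + 2 + 4 + 4 + 4 + 4 = 44 candies with no flavour reaching 5.
The next candy forces some flavour to 5, so 44 + 1 = 45.

45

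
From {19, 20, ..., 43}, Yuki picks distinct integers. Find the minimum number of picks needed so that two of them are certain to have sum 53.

A set avoiding the sum 53 can contain at most one of each pair {x, 53−x}, plus the 9 elements whose complement lies outside the range.
The integers 27, …, 43 (17 of them) are such a set: any two sum to at least 27+28 = 55 > 53.
Pigeonhole: any 18th integer completes one of the 8 pairs, so 18 choices force a sum of 53.

18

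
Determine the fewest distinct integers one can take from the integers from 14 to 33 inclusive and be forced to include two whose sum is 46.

12

A set avoiding the sum 46 can contain at most one of each pair {x, 46−x}, plus the 2 elements whose complement lies outside the range or equal to its own complement.
The integers 23, …, 33 (11 of them) are such a set: any two sum to at least 23+24 = 47 > 46.
By pigeonhole, any 12th integer completes one of the 9 pairs, so 12 choices force a sum of 46.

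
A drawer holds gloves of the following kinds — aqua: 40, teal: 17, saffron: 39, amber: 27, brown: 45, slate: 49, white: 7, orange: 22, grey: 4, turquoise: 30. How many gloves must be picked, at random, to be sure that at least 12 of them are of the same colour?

100

An adversary could hand out at most 11 gloves per colour (white, grey run out sooner): 11 + 11 + 11 + 11 + 11 + 11 + 7 + 11 + 4 + 11 = 99 gloves and still no colour has 12.
Pigeonhole: one more glove lands in a colour already at 11, so 100 draws are enough and 99 are not.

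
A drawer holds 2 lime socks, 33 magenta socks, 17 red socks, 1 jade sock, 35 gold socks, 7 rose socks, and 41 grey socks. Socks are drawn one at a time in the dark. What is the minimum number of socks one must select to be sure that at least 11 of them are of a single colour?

The 7 colours are the holes; the socks drawn are the pigeons.
To avoid 11 of any one colour, the worst case takes at most 10 of each colour, or every sock of a colour that has fewer than 10.
That gives 2 + 10 + 10 + 1 + 10 + 7 + 10 = 50 socks with no colour reaching 11.
The next sock forces some colour to 11, so 50 + 1 = 51.

51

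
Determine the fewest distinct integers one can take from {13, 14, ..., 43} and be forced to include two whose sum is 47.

Two chosen integers sum to 47 exactly when both halves of some pair {x, 47−x} with 13 ≤ x ≤ 47−x ≤ 34 are chosen — 11 such pairs.
The remaining 9 elements (those with no distinct partner in range) can never complete a 47-sum, so the worst case takes all of them and one from each pair: 9 + 11 = 20.
The 21st integer has to be the second member of some pair, so 20 + 1 = 21.

21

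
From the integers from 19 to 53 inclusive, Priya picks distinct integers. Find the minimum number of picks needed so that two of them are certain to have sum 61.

Group the elements by complementary pair {x, 61−x}: {19,42}, {20,41}, {21,40}, …, giving 12 two-element pairs and 11 integers whose partner 61−x falls outside [19,53].
Treating each of those 23 groups as a pigeonhole, one can pick one integer per group — 23 integers — with no two summing to 61.
The 24th integer lands in an occupied pair, forcing a sum of 61.

24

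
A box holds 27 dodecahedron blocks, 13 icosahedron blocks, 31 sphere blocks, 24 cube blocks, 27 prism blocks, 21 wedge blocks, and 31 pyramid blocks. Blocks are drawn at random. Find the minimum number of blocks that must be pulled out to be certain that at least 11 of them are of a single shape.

71

Put each drawn block into a box by shape. The largest draw with every box below 11 takes min(count, 10) from each shape.
Σ min(cᵢ, 10) = 10 + 10 + 10 + 10 + 10 + 10 + 10 = 70.
Draw number 70 + 1 = 71 must push one box to 11.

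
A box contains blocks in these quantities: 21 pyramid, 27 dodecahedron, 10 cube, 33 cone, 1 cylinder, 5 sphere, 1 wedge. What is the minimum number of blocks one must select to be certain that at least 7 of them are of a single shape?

32

An adversary could hand out at most 6 blocks per shape (cylinder, sphere, wedge run out sooner): 6 + 6 + 6 + 6 + 1 + 5 + 1 = 31 blocks and still no shape has 7.
By pigeonhole, one more block lands in a shape already at 6, so 32 draws are enough and 31 are not.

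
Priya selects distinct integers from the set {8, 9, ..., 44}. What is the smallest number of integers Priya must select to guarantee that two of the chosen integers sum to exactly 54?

21

Group the elements by complementary pair {x, 54−x}: {10,44}, {11,43}, {12,42}, …, giving 17 two-element pairs; the single value 27 (it cannot pair with itself since the integers are distinct); and 2 integers whose partner 54−x falls outside [8,44].
By the pigeonhole principle, treating each of those 20 groups as a pigeonhole, one can pick one integer per group — 20 integers — with no two summing to 54.
The 21st integer lands in an occupied pair, forcing a sum of 54.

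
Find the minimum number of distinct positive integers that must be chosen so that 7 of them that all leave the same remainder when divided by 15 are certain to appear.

By pigeonhole, the 15 residue classes mod 15 are the pigeonholes.
With 90 integers one could put 6 in each residue class and have no class reach 7.
The 91st integer pushes some class to 7, so 15·6 + 1 = 91.

91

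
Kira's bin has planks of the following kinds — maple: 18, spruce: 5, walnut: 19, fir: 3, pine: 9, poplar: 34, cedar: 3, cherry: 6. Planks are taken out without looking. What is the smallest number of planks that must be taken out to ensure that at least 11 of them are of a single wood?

Pigeonhole: put each drawn plank into a box by wood. The largest draw with every box below 11 takes min(count, 10) from each wood; woods with fewer than 10 contribute all they have.
Σ min(cᵢ, 10) = 10 + 5 + 10 + 3 + 9 + 10 + 3 + 6 = 56.
Draw number 56 + 1 = 57 must push one box to 11.

57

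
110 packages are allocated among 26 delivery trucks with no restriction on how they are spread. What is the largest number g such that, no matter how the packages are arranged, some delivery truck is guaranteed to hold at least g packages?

By the pigeonhole principle, the 26 delivery trucks are the holes and the 110 packages are the pigeons.
If every delivery truck held at most 4 packages, the total would be at most 26 × 4 = 104, which is less than 110.
So some delivery truck holds at least ⌈110/26⌉ = 5 packages.

5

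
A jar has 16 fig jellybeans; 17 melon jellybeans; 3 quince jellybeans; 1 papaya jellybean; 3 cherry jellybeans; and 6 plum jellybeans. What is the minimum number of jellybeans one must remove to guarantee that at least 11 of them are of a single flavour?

Put each drawn jellybean into a box by flavour. The largest draw with every box below 11 takes min(count, 10) from each flavour; flavours with fewer than 10 contribute all they have.
Σ min(cᵢ, 10) = 10 + 10 + 3 + 1 + 3 + 6 = 33.
Draw number 33 + 1 = 34 must push one box to 11.

34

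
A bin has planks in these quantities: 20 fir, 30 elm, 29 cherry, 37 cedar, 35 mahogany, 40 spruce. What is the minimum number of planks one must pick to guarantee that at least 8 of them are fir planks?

In the worst case for collecting fir planks, every non-fir plank comes out first.
There are 30 + 29 + 37 + 35 + 40 = 171 non-fir planks altogether.
After those, each further plank must be fir, so 171 + 8 = 179 draws guarantee 8 fir planks.

179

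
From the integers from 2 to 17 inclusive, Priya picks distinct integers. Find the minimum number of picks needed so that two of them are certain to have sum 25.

12

Group the elements by complementary pair {x, 25−x}: {8,17}, {9,16}, {10,15}, …, giving 5 two-element pairs and 6 integers whose partner 25−x falls outside [2,17].
Pigeonhole: treating each of those 11 groups as a pigeonhole, one can pick one integer per group — 11 integers — with no two summing to 25.
The 12th integer lands in an occupied pair, forcing a sum of 25.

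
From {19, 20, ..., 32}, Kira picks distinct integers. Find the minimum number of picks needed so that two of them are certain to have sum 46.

11

Two chosen integers sum to 46 exactly when both halves of some pair {x, 46−x} with 19 ≤ x ≤ 46−x ≤ 27 are chosen — 4 such pairs.
The remaining 6 elements (those with no distinct partner in range) can never complete a 46-sum, so the worst case takes all of them and one from each pair: 6 + 4 = 10.
The 11th integer has to be the second member of some pair, so 10 + 1 = 11.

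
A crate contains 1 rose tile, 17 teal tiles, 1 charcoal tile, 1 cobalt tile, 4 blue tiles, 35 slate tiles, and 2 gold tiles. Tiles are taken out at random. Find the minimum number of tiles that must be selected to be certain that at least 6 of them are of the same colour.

20

Put each drawn tile into a box by colour. The largest draw with every box below 6 takes min(count, 5) from each colour; colours with fewer than 5 contribute all they have.
Σ min(cᵢ, 5) = 1 + 5 + 1 + 1 + 4 + 5 + 2 = 19.
Draw number 19 + 1 = 20 must push one box to 6.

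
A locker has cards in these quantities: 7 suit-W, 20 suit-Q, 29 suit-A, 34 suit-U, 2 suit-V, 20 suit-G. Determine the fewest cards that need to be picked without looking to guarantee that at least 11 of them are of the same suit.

By pigeonhole, put each drawn card into a box by suit. The largest draw with every box below 11 takes min(count, 10) from each suit; suits with fewer than 10 contribute all they have.
Σ min(cᵢ, 10) = 7 + 10 + 10 + 10 + 2 + 10 = 49.
Draw number 49 + 1 = 50 must push one box to 11.

50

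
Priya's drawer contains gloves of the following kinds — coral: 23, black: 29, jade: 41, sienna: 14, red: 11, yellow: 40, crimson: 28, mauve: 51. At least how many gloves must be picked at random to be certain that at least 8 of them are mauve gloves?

194

In the worst case for collecting mauve gloves, every non-mauve glove comes out first.
There are 23 + 29 + 41 + 14 + 11 + 40 + 28 = 186 non-mauve gloves altogether.
After those, each further glove must be mauve, so 186 + 8 = 194 draws guarantee 8 mauve gloves.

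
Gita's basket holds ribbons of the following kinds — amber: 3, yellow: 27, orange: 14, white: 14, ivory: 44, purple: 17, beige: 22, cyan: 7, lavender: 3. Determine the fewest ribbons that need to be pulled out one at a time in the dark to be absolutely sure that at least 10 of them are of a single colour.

68

An adversary could hand out at most 9 ribbons per colour (amber, cyan, lavender run out sooner): 3 + 9 + 9 + 9 + 9 + 9 + 9 + 7 + 3 = 67 ribbons and still no colour has 10.
One more ribbon lands in a colour already at 9, so 68 draws are enough and 67 are not.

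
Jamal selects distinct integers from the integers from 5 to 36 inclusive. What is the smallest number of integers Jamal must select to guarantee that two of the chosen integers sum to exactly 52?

23

A set avoiding the sum 52 can contain at most one of each pair {x, 52−x}, plus the 12 elements whose complement lies outside the range or equal to its own complement.
The integers 5, …, 26 (22 of them) are such a set: any two sum to at least 5+6 = 11 and at most 25+26 = 51 < 52.
Any 23rd integer completes one of the 10 pairs, so 23 choices force a sum of 52.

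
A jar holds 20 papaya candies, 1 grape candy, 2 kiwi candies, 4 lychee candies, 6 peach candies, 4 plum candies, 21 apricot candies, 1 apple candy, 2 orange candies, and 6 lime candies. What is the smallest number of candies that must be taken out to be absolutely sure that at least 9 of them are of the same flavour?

43

By the pigeonhole principle, put each drawn candy into a box by flavour. The largest draw with every box below 9 takes min(count, 8) from each flavour; flavours with fewer than 8 contribute all they have.
Σ min(cᵢ, 8) = 8 + 1 + 2 + 4 + 6 + 4 + 8 + 1 + 2 + 6 = 42.
Draw number 42 + 1 = 43 must push one box to 9.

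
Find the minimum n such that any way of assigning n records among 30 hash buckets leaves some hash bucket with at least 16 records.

With 450 records one could put exactly 15 in each of the 30 hash buckets, and no hash bucket would reach 16.
Pigeonhole: one more record must land in a hash bucket that already has 15, giving it 16.
So 30 × 15 + 1 = 451 records are required.

451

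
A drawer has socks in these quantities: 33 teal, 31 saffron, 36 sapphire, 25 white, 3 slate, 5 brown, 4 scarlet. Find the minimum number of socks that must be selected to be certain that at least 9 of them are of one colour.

By pigeonhole, the 7 colours are the holes; the socks drawn are the pigeons.
To avoid 9 of any one colour, the worst case takes at most 8 of each colour, or every sock of a colour that has fewer than 8.
That gives 8 + 8 + 8 + 8 + 3 + 5 + 4 = 44 socks with no colour reaching 9.
The next sock forces some colour to 9, so 44 + 1 = 45.

45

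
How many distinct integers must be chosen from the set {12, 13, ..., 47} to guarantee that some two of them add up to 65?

A set avoiding the sum 65 can contain at most one of each pair {x, 65−x}, plus the 6 elements whose complement lies outside the range.
The integers 12, …, 32 (21 of them) are such a set: any two sum to at least 12+13 = 25 and at most 31+32 = 63 < 65.
Any 22nd integer completes one of the 15 pairs, so 22 choices force a sum of 65.

22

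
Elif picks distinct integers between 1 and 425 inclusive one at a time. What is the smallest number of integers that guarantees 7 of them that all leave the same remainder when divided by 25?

151

Pigeonhole: the 25 residue classes mod 25 are the pigeonholes.
With 150 integers one could put 6 in each residue class and have no class reach 7.
The 151st integer pushes some class to 7, so 25·6 + 1 = 151.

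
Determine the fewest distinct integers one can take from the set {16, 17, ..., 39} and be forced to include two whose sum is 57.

A set avoiding the sum 57 can contain at most one of each pair {x, 57−x}, plus the 2 elements whose complement lies outside the range.
The integers 16, …, 28 (13 of them) are such a set: any two sum to at least 16+17 = 33 and at most 27+28 = 55 < 57.
By pigeonhole, any 14th integer completes one of the 11 pairs, so 14 choices force a sum of 57.

14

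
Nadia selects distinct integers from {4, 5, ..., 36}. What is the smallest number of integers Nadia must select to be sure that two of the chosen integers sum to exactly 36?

Group the elements by complementary pair {x, 36−x}: {4,32}, {5,31}, {6,30}, …, giving 14 two-element pairs; the single value 18 (it cannot pair with itself since the integers are distinct); and 4 integers whose partner 36−x falls outside [4,36].
Treating each of those 19 groups as a pigeonhole, one can pick one integer per group — 19 integers — with no two summing to 36.
The 20th integer lands in an occupied pair, forcing a sum of 36.

20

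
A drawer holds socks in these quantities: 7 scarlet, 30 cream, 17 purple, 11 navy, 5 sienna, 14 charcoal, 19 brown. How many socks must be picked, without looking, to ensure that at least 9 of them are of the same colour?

Put each drawn sock into a box by colour. The largest draw with every box below 9 takes min(count, 8) from each colour; colours with fewer than 8 contribute all they have.
Σ min(cᵢ, 8) = 7 + 8 + 8 + 8 + 5 + 8 + 8 = 52.
Draw number 52 + 1 = 53 must push one box to 9.

53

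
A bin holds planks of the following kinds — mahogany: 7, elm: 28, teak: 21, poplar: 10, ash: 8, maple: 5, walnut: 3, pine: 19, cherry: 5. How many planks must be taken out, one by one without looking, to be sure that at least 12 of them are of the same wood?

Pigeonhole: put each drawn plank into a box by wood. The largest draw with every box below 12 takes min(count, 11) from each wood; woods with fewer than 11 contribute all they have.
Σ min(cᵢ, 11) = 7 + 11 + 11 + 10 + 8 + 5 + 3 + 11 + 5 = 71.
Draw number 71 + 1 = 72 must push one box to 12.

72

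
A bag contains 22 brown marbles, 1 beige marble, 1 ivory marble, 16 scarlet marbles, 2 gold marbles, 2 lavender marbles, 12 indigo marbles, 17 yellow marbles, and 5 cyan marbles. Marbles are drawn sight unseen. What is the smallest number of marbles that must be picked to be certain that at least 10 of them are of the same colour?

48

Pigeonhole: the 9 colours are the holes; the marbles drawn are the pigeons.
To avoid 10 of any one colour, the worst case takes at most 9 of each colour, or every marble of a colour that has fewer than 9.
That gives 9 + 1 + 1 + 9 + 2 + 2 + 9 + 9 + 5 = 47 marbles with no colour reaching 10.
The next marble forces some colour to 10, so 47 + 1 = 48.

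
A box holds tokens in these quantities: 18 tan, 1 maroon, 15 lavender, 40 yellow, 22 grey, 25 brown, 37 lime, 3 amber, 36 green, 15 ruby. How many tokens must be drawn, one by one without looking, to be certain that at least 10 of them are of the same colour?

The 10 colours are the holes; the tokens drawn are the pigeons.
To avoid 10 of any one colour, the worst case takes at most 9 of each colour, or every token of a colour that has fewer than 9.
That gives 9 + 1 + 9 + 9 + 9 + 9 + 9 + 3 + 9 + 9 = 76 tokens with no colour reaching 10.
The next token forces some colour to 10, so 76 + 1 = 77.

77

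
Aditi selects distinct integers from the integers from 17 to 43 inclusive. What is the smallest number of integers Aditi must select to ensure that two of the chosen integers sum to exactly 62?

A set avoiding the sum 62 can contain at most one of each pair {x, 62−x}, plus the 3 elements whose complement lies outside the range or equal to its own complement.
The integers 17, …, 31 (15 of them) are such a set: any two sum to at least 17+18 = 35 and at most 30+31 = 61 < 62.
Pigeonhole: any 16th integer completes one of the 12 pairs, so 16 choices force a sum of 62.

16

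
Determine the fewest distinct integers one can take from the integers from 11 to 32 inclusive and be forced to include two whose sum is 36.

16

Two chosen integers sum to 36 exactly when both halves of some pair {x, 36−x} with 11 ≤ x ≤ 36−x ≤ 25 are chosen — 7 such pairs.
The remaining 8 elements (those with no distinct partner in range) can never complete a 36-sum, so the worst case takes all of them and one from each pair: 8 + 7 = 15.
The 16th integer has to be the second member of some pair, so 15 + 1 = 16.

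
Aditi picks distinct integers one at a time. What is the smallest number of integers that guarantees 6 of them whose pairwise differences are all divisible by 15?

76

Integers whose pairwise differences are multiples of 15 are exactly those sharing a remainder mod 15. Pigeonhole: the 15 residue classes mod 15 are the pigeonholes.
With 75 integers one could put 5 in each residue class and have no class reach 6.
The 76th integer pushes some class to 6, so 15·5 + 1 = 76.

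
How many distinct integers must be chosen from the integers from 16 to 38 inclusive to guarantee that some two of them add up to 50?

A set avoiding the sum 50 can contain at most one of each pair {x, 50−x}, plus the 5 elements whose complement lies outside the range or equal to its own complement.
The integers 25, …, 38 (14 of them) are such a set: any two sum to at least 25+26 = 51 > 50.
Any 15th integer completes one of the 9 pairs, so 15 choices force a sum of 50.

15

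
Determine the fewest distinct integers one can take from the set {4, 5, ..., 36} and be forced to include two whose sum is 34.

21

A set avoiding the sum 34 can contain at most one of each pair {x, 34−x}, plus the 7 elements whose complement lies outside the range or equal to its own complement.
The integers 17, …, 36 (20 of them) are such a set: any two sum to at least 17+18 = 35 > 34.
Any 21st integer completes one of the 13 pairs, so 21 choices force a sum of 34.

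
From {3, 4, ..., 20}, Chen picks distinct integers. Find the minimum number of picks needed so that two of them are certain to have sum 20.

A set avoiding the sum 20 can contain at most one of each pair {x, 20−x}, plus the 4 elements whose complement lies outside the range or equal to its own complement.
The integers 10, …, 20 (11 of them) are such a set: any two sum to at least 10+11 = 21 > 20.
Any 12th integer completes one of the 7 pairs, so 12 choices force a sum of 20.

12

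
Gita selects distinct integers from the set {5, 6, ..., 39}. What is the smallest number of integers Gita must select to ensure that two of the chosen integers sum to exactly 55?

24

Group the elements by complementary pair {x, 55−x}: {16,39}, {17,38}, {18,37}, …, giving 12 two-element pairs and 11 integers whose partner 55−x falls outside [5,39].
Treating each of those 23 groups as a pigeonhole, one can pick one integer per group — 23 integers — with no two summing to 55.
The 24th integer lands in an occupied pair, forcing a sum of 55.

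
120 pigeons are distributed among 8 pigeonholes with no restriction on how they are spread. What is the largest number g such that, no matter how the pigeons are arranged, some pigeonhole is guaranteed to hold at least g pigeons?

Pigeonhole: the 8 pigeonholes are the holes and the 120 pigeons are the pigeons.
If every pigeonhole held at most 14 pigeons, the total would be at most 8 × 14 = 112, which is less than 120.
So some pigeonhole holds at least ⌈120/8⌉ = 15 pigeons.

15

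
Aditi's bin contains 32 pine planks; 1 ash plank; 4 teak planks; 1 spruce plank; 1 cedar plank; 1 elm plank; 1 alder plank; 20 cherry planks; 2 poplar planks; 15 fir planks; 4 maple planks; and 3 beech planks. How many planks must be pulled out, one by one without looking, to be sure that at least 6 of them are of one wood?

34

An adversary could hand out at most 5 planks per wood (9 woods run out sooner): 5 + 1 + 4 + 1 + 1 + 1 + 1 + 5 + 2 + 5 + 4 + 3 = 33 planks and still no wood has 6.
One more plank lands in a wood already at 5, so 34 draws are enough and 33 are not.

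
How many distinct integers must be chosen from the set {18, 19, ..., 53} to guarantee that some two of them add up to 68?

21

Two chosen integers sum to 68 exactly when both halves of some pair {x, 68−x} with 18 ≤ x ≤ 68−x ≤ 50 are chosen — 16 such pairs.
The remaining 4 elements (those with no distinct partner in range) can never complete a 68-sum, so the worst case takes all of them and one from each pair: 4 + 16 = 20.
The 21st integer has to be the second member of some pair, so 20 + 1 = 21.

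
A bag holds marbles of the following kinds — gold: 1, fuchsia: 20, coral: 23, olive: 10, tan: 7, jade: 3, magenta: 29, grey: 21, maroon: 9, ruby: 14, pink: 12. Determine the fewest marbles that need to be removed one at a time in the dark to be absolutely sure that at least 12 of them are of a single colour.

97

Put each drawn marble into a box by colour. The largest draw with every box below 12 takes min(count, 11) from each colour; colours with fewer than 11 contribute all they have.
Σ min(cᵢ, 11) = 1 + 11 + 11 + 10 + 7 + 3 + 11 + 11 + 9 + 11 + 11 = 96.
Draw number 96 + 1 = 97 must push one box to 12.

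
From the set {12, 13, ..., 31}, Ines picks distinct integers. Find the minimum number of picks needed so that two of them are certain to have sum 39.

13

Group the elements by complementary pair {x, 39−x}: {12,27}, {13,26}, {14,25}, …, giving 8 two-element pairs and 4 integers whose partner 39−x falls outside [12,31].
Treating each of those 12 groups as a pigeonhole, one can pick one integer per group — 12 integers — with no two summing to 39.
The 13th integer lands in an occupied pair, forcing a sum of 39.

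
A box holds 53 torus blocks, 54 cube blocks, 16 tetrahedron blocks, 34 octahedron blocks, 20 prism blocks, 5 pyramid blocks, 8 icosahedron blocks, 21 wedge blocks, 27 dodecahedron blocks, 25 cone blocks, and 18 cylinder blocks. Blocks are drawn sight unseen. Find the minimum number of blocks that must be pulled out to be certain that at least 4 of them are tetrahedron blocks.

In the worst case for collecting tetrahedron blocks, every non-tetrahedron block comes out first.
There are 53 + 54 + 34 + 20 + 5 + 8 + 21 + 27 + 25 + 18 = 265 non-tetrahedron blocks altogether.
After those, each further block must be tetrahedron, so 265 + 4 = 269 draws guarantee 4 tetrahedron blocks.

269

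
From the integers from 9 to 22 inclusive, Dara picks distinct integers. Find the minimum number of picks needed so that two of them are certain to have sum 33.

9

Group the elements by complementary pair {x, 33−x}: {11,22}, {12,21}, {13,20}, …, giving 6 two-element pairs and 2 integers whose partner 33−x falls outside [9,22].
Treating each of those 8 groups as a pigeonhole, one can pick one integer per group — 8 integers — with no two summing to 33.
The 9th integer lands in an occupied pair, forcing a sum of 33.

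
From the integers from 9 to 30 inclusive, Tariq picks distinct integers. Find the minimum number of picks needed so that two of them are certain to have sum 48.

17

A set avoiding the sum 48 can contain at most one of each pair {x, 48−x}, plus the 10 elements whose complement lies outside the range or equal to its own complement.
The integers 9, …, 24 (16 of them) are such a set: any two sum to at least 9+10 = 19 and at most 23+24 = 47 < 48.
Any 17th integer completes one of the 6 pairs, so 17 choices force a sum of 48.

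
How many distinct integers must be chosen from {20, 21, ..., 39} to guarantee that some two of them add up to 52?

Group the elements by complementary pair {x, 52−x}: {20,32}, {21,31}, {22,30}, …, giving 6 two-element pairs, the single value 26 (it cannot pair with itself since the integers are distinct), and 7 integers whose partner 52−x falls outside [20,39].
Treating each of those 14 groups as a pigeonhole, one can pick one integer per group — 14 integers — with no two summing to 52.
The 15th integer lands in an occupied pair, forcing a sum of 52.

15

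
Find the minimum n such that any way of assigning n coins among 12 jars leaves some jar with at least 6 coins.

61

With 60 coins one could put exactly 5 in each of the 12 jars, and no jar would reach 6.
One more coin must land in a jar that already has 5, giving it 6.
So 12 × 5 + 1 = 61 coins are required.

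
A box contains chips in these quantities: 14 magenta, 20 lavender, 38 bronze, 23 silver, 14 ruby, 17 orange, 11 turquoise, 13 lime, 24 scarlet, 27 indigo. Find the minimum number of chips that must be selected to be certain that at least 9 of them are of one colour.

81

An adversary could hand out at most 8 chips per colour: 8 + 8 + 8 + 8 + 8 + 8 + 8 + 8 + 8 + 8 = 80 chips and still no colour has 9.
Pigeonhole: one more chip lands in a colour already at 8, so 81 draws are enough and 80 are not.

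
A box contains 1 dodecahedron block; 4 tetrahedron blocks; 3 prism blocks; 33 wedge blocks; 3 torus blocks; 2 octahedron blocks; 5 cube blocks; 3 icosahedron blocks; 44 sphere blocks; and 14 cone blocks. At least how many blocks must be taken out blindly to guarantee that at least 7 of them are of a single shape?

Put each drawn block into a box by shape. The largest draw with every box below 7 takes min(count, 6) from each shape; shapes with fewer than 6 contribute all they have.
Σ min(cᵢ, 6) = 1 + 4 + 3 + 6 + 3 + 2 + 5 + 3 + 6 + 6 = 39.
Draw number 39 + 1 = 40 must push one box to 7.

40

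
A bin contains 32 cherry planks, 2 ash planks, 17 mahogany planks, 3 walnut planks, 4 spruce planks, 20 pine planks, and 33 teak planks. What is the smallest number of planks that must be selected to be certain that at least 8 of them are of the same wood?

By the pigeonhole principle, put each drawn plank into a box by wood. The largest draw with every box below 8 takes min(count, 7) from each wood; woods with fewer than 7 contribute all they have.
Σ min(cᵢ, 7) = 7 + 2 + 7 + 3 + 4 + 7 + 7 = 37.
Draw number 37 + 1 = 38 must push one box to 8.

38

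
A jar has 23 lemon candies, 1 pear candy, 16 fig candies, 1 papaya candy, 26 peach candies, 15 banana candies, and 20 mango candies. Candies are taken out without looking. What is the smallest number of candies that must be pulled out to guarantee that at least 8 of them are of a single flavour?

Put each drawn candy into a box by flavour. The largest draw with every box below 8 takes min(count, 7) from each flavour; flavours with fewer than 7 contribute all they have.
Σ min(cᵢ, 7) = 7 + 1 + 7 + 1 + 7 + 7 + 7 = 37.
Draw number 37 + 1 = 38 must push one box to 8.

38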